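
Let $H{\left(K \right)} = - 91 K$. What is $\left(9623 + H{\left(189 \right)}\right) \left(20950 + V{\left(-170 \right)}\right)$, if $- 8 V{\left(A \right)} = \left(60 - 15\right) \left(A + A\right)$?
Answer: $-173206300$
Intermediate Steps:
$V{\left(A \right)} = - \frac{45 A}{4}$ ($V{\left(A \right)} = - \frac{\left(60 - 15\right) \left(A + A\right)}{8} = - \frac{45 \cdot 2 A}{8} = - \frac{90 A}{8} = - \frac{45 A}{4}$)
$\left(9623 + H{\left(189 \right)}\right) \left(20950 + V{\left(-170 \right)}\right) = \left(9623 - 17199\right) \left(20950 - - \frac{3825}{2}\right) = \left(9623 - 17199\right) \left(20950 + \frac{3825}{2}\right) = \left(-7576\right) \frac{45725}{2} = -173206300$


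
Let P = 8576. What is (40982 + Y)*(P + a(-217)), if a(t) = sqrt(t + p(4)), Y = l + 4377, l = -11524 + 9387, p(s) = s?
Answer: 370671872 + 43222*I*sqrt(213) ≈ 3.7067e+8 + 6.308e+5*I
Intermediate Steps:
l = -2137
Y = 2240 (Y = -2137 + 4377 = 2240)
a(t) = sqrt(4 + t) (a(t) = sqrt(t + 4) = sqrt(4 + t))
(40982 + Y)*(P + a(-217)) = (40982 + 2240)*(8576 + sqrt(4 - 217)) = 43222*(8576 + sqrt(-213)) = 43222*(8576 + I*sqrt(213)) = 370671872 + 43222*I*sqrt(213)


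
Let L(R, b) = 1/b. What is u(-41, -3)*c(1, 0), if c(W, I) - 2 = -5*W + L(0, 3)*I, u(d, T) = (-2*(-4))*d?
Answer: 984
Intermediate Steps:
u(d, T) = 8*d
L(R, b) = 1/b
c(W, I) = 2 - 5*W + I/3 (c(W, I) = 2 + (-5*W + I/3) = 2 - 5*W + I/3)
u(-41, -3)*c(1, 0) = (8*(-41))*(2 - 5*1 + (⅓)*0) = -328*(2 - 5 + 0) = -328*(-3) = 984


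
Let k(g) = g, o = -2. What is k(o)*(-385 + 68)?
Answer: 634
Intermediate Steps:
k(o)*(-385 + 68) = -2*(-385 + 68) = -2*(-317) = 634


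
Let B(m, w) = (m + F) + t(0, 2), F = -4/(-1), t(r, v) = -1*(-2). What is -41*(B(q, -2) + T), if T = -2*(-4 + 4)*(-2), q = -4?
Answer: -82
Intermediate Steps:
t(r, v) = 2
F = 4 (F = -4*(-1) = 4)
T = 0 (T = -0*(-2) = -2*0 = 0)
B(m, w) = 6 + m (B(m, w) = (m + 4) + 2 = (4 + m) + 2 = 6 + m)
-41*(B(q, -2) + T) = -41*((6 - 4) + 0) = -41*(2 + 0) = -41*2 = -82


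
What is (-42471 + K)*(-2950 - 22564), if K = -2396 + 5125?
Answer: 1013977388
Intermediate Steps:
K = 2729
(-42471 + K)*(-2950 - 22564) = (-42471 + 2729)*(-2950 - 22564) = -39742*(-25514) = 1013977388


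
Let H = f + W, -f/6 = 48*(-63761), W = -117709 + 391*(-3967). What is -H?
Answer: -16694362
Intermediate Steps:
W = -1668806 (W = -117709 - 1551097 = -1668806)
f = 18363168 (f = -288*(-63761) = -6*(-3060528) = 18363168)
H = 16694362 (H = 18363168 - 1668806 = 16694362)
-H = -1*16694362 = -16694362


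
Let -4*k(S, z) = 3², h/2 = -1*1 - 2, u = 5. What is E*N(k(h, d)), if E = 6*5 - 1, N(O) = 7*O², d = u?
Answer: 16443/16 ≈ 1027.7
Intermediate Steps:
d = 5
h = -6 (h = 2*(-1*1 - 2) = 2*(-1 - 2) = 2*(-3) = -6)
k(S, z) = -9/4 (k(S, z) = -¼*3² = -¼*9 = -9/4)
E = 29 (E = 30 - 1 = 29)
E*N(k(h, d)) = 29*(7*(-9/4)²) = 29*(7*(81/16)) = 29*(567/16) = 16443/16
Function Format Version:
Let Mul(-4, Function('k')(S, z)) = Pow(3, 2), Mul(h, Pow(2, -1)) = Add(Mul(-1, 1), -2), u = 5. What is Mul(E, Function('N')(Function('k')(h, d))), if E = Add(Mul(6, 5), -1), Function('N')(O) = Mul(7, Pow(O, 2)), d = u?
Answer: Rational(16443, 16) ≈ 1027.7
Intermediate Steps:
d = 5
h = -6 (h = Mul(2, Add(Mul(-1, 1), -2)) = Mul(2, Add(-1, -2)) = Mul(2, -3) = -6)
Function('k')(S, z) = Rational(-9, 4) (Function('k')(S, z) = Mul(Rational(-1, 4), Pow(3, 2)) = Mul(Rational(-1, 4), 9) = Rational(-9, 4))
E = 29 (E = Add(30, -1) = 29)
Mul(E, Function('N')(Function('k')(h, d))) = Mul(29, Mul(7, Pow(Rational(-9, 4), 2))) = Mul(29, Mul(7, Rational(81, 16))) = Mul(29, Rational(567, 16)) = Rational(16443, 16)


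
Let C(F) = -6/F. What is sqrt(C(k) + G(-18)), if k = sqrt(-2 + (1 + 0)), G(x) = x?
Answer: sqrt(-18 + 6*I) ≈ 0.69773 + 4.2996*I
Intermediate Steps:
k = I (k = sqrt(-2 + 1) = sqrt(-1) = I ≈ 1.0*I)
sqrt(C(k) + G(-18)) = sqrt(-6*(-I) - 18) = sqrt(-(-6)*I - 18) = sqrt(6*I - 18) = sqrt(-18 + 6*I)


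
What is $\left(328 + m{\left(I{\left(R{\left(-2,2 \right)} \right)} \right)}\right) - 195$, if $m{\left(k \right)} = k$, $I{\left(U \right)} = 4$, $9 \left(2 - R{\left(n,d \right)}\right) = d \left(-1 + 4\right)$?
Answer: $137$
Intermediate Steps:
$R{\left(n,d \right)} = 2 - \frac{d}{3}$ ($R{\left(n,d \right)} = 2 - \frac{d \left(-1 + 4\right)}{9} = 2 - \frac{d 3}{9} = 2 - \frac{3 d}{9} = 2 - \frac{d}{3}$)
$\left(328 + m{\left(I{\left(R{\left(-2,2 \right)} \right)} \right)}\right) - 195 = \left(328 + 4\right) - 195 = 332 - 195 = 137$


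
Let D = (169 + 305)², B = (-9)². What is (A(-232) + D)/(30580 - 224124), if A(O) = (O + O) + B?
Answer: -224293/193544 ≈ -1.1589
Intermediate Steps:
B = 81
A(O) = 81 + 2*O (A(O) = (O + O) + 81 = 2*O + 81 = 81 + 2*O)
D = 224676 (D = 474² = 224676)
(A(-232) + D)/(30580 - 224124) = ((81 + 2*(-232)) + 224676)/(30580 - 224124) = ((81 - 464) + 224676)/(-193544) = (-383 + 224676)*(-1/193544) = 224293*(-1/193544) = -224293/193544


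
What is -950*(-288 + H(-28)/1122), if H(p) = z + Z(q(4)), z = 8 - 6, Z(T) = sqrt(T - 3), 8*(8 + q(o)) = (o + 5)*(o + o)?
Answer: 153488650/561 - 475*I*sqrt(2)/561 ≈ 2.736e+5 - 1.1974*I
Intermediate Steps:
q(o) = -8 + o*(5 + o)/4 (q(o) = -8 + ((o + 5)*(o + o))/8 = -8 + ((5 + o)*(2*o))/8 = -8 + (2*o*(5 + o))/8 = -8 + o*(5 + o)/4)
Z(T) = sqrt(-3 + T)
z = 2
H(p) = 2 + I*sqrt(2) (H(p) = 2 + sqrt(-3 + (-8 + (1/4)*4**2 + (5/4)*4)) = 2 + sqrt(-3 + (-8 + (1/4)*16 + 5)) = 2 + sqrt(-3 + (-8 + 4 + 5)) = 2 + sqrt(-3 + 1) = 2 + sqrt(-2) = 2 + I*sqrt(2))
-950*(-288 + H(-28)/1122) = -950*(-288 + (2 + I*sqrt(2))/1122) = -950*(-288 + (2 + I*sqrt(2))*(1/1122)) = -950*(-288 + (1/561 + I*sqrt(2)/1122)) = -950*(-161567/561 + I*sqrt(2)/1122) = 153488650/561 - 475*I*sqrt(2)/561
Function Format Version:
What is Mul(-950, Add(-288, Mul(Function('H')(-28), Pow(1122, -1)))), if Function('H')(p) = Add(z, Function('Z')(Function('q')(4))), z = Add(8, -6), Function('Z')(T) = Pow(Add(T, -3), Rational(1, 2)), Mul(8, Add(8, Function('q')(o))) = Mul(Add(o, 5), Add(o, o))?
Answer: Add(Rational(153488650, 561), Mul(Rational(-475, 561), I, Pow(2, Rational(1, 2)))) ≈ Add(2.7360e+5, Mul(-1.1974, I))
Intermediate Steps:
Function('q')(o) = Add(-8, Mul(Rational(1, 4), o, Add(5, o))) (Function('q')(o) = Add(-8, Mul(Rational(1, 8), Mul(Add(o, 5), Add(o, o)))) = Add(-8, Mul(Rational(1, 8), Mul(Add(5, o), Mul(2, o)))) = Add(-8, Mul(Rational(1, 8), Mul(2, o, Add(5, o)))) = Add(-8, Mul(Rational(1, 4), o, Add(5, o))))
Function('Z')(T) = Pow(Add(-3, T), Rational(1, 2))
z = 2
Function('H')(p) = Add(2, Mul(I, Pow(2, Rational(1, 2)))) (Function('H')(p) = Add(2, Pow(Add(-3, Add(-8, Mul(Rational(1, 4), Pow(4, 2)), Mul(Rational(5, 4), 4))), Rational(1, 2))) = Add(2, Pow(Add(-3, Add(-8, Mul(Rational(1, 4), 16), 5)), Rational(1, 2))) = Add(2, Pow(Add(-3, Add(-8, 4, 5)), Rational(1, 2))) = Add(2, Pow(Add(-3, 1), Rational(1, 2))) = Add(2, Pow(-2, Rational(1, 2))) = Add(2, Mul(I, Pow(2, Rational(1, 2)))))
Mul(-950, Add(-288, Mul(Function('H')(-28), Pow(1122, -1)))) = Mul(-950, Add(-288, Mul(Add(2, Mul(I, Pow(2, Rational(1, 2)))), Pow(1122, -1)))) = Mul(-950, Add(-288, Mul(Add(2, Mul(I, Pow(2, Rational(1, 2)))), Rational(1, 1122)))) = Mul(-950, Add(-288, Add(Rational(1, 561), Mul(Rational(1, 1122), I, Pow(2, Rational(1, 2)))))) = Mul(-950, Add(Rational(-161567, 561), Mul(Rational(1, 1122), I, Pow(2, Rational(1, 2))))) = Add(Rational(153488650, 561), Mul(Rational(-475, 561), I, Pow(2, Rational(1, 2))))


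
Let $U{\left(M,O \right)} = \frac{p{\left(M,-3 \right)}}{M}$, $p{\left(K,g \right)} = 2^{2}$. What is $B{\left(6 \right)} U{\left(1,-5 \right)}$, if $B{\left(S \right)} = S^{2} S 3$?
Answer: $2592$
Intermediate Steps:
$p{\left(K,g \right)} = 4$
$B{\left(S \right)} = 3 S^{3}$ ($B{\left(S \right)} = S^{3} \cdot 3 = 3 S^{3}$)
$U{\left(M,O \right)} = \frac{4}{M}$
$B{\left(6 \right)} U{\left(1,-5 \right)} = 3 \cdot 6^{3} \cdot \frac{4}{1} = 3 \cdot 216 \cdot 4 \cdot 1 = 648 \cdot 4 = 2592$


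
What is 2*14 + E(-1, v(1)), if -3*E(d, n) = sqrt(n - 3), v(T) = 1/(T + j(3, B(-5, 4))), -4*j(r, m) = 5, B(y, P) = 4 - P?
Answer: 28 - I*sqrt(7)/3 ≈ 28.0 - 0.88192*I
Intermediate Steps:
j(r, m) = -5/4 (j(r, m) = -1/4*5 = -5/4)
v(T) = 1/(-5/4 + T) (v(T) = 1/(T - 5/4) = 1/(-5/4 + T))
E(d, n) = -sqrt(-3 + n)/3 (E(d, n) = -sqrt(n - 3)/3 = -sqrt(-3 + n)/3)
2*14 + E(-1, v(1)) = 2*14 - sqrt(-3 + 4/(-5 + 4*1))/3 = 28 - sqrt(-3 + 4/(-5 + 4))/3 = 28 - sqrt(-3 + 4/(-1))/3 = 28 - sqrt(-3 + 4*(-1))/3 = 28 - sqrt(-3 - 4)/3 = 28 - I*sqrt(7)/3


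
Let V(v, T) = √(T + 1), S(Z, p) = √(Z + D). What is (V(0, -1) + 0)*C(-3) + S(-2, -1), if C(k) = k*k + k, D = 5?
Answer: √3 ≈ 1.7320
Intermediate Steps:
S(Z, p) = √(5 + Z) (S(Z, p) = √(Z + 5) = √(5 + Z))
V(v, T) = √(1 + T)
C(k) = k + k² (C(k) = k² + k = k + k²)
(V(0, -1) + 0)*C(-3) + S(-2, -1) = (√(1 - 1) + 0)*(-3*(1 - 3)) + √(5 - 2) = (√0 + 0)*(-3*(-2)) + √3 = (0 + 0)*6 + √3 = 0*6 + √3 = 0 + √3 = √3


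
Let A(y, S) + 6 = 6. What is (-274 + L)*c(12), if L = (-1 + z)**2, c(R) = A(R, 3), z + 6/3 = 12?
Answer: 0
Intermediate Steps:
z = 10 (z = -2 + 12 = 10)
A(y, S) = 0 (A(y, S) = -6 + 6 = 0)
c(R) = 0
L = 81 (L = (-1 + 10)**2 = 9**2 = 81)
(-274 + L)*c(12) = (-274 + 81)*0 = -193*0 = 0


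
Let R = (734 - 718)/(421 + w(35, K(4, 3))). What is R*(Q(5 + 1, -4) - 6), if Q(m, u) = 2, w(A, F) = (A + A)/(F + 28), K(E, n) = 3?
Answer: -1984/13121 ≈ -0.15121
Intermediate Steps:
w(A, F) = 2*A/(28 + F) (w(A, F) = (2*A)/(28 + F) = 2*A/(28 + F))
R = 496/13121 (R = (734 - 718)/(421 + 2*35/(28 + 3)) = 16/(421 + 2*35/31) = 16/(421 + 2*35*(1/31)) = 16/(421 + 70/31) = 16/(13121/31) = 16*(31/13121) = 496/13121 ≈ 0.037802)
R*(Q(5 + 1, -4) - 6) = 496*(2 - 6)/13121 = (496/13121)*(-4) = -1984/13121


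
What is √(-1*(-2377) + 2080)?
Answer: √4457 ≈ 66.761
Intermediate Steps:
√(-1*(-2377) + 2080) = √(2377 + 2080) = √4457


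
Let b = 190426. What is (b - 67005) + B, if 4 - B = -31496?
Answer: 154921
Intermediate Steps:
B = 31500 (B = 4 - 1*(-31496) = 4 + 31496 = 31500)
(b - 67005) + B = (190426 - 67005) + 31500 = 123421 + 31500 = 154921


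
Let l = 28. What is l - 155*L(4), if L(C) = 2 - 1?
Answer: -127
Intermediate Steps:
L(C) = 1
l - 155*L(4) = 28 - 155*1 = 28 - 155 = -127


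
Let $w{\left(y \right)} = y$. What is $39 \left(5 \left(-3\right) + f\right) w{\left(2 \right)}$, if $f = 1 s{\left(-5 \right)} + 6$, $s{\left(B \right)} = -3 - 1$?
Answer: $-1014$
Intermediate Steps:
$s{\left(B \right)} = -4$
$f = 2$ ($f = 1 \left(-4\right) + 6 = -4 + 6 = 2$)
$39 \left(5 \left(-3\right) + f\right) w{\left(2 \right)} = 39 \left(5 \left(-3\right) + 2\right) 2 = 39 \left(-15 + 2\right) 2 = 39 \left(-13\right) 2 = \left(-507\right) 2 = -1014$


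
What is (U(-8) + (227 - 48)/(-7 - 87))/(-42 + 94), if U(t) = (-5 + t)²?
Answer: 15707/4888 ≈ 3.2134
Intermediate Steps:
(U(-8) + (227 - 48)/(-7 - 87))/(-42 + 94) = ((-5 - 8)² + (227 - 48)/(-7 - 87))/(-42 + 94) = ((-13)² + 179/(-94))/52 = (169 + 179*(-1/94))*(1/52) = (169 - 179/94)*(1/52) = (15707/94)*(1/52) = 15707/4888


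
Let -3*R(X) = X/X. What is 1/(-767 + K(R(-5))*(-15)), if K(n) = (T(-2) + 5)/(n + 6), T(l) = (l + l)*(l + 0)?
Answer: -17/13624 ≈ -0.0012478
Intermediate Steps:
T(l) = 2*l² (T(l) = (2*l)*l = 2*l²)
R(X) = -⅓ (R(X) = -X/(3*X) = -⅓*1 = -⅓)
K(n) = 13/(6 + n) (K(n) = (2*(-2)² + 5)/(n + 6) = (2*4 + 5)/(6 + n) = (8 + 5)/(6 + n) = 13/(6 + n))
1/(-767 + K(R(-5))*(-15)) = 1/(-767 + (13/(6 - ⅓))*(-15)) = 1/(-767 + (13/(17/3))*(-15)) = 1/(-767 + (13*(3/17))*(-15)) = 1/(-767 + (39/17)*(-15)) = 1/(-767 - 585/17) = 1/(-13624/17) = -17/13624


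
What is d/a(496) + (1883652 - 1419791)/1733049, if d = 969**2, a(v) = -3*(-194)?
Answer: 542511796397/336211506 ≈ 1613.6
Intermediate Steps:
a(v) = 582
d = 938961
d/a(496) + (1883652 - 1419791)/1733049 = 938961/582 + (1883652 - 1419791)/1733049 = 938961*(1/582) + 463861*(1/1733049) = 312987/194 + 463861/1733049 = 542511796397/336211506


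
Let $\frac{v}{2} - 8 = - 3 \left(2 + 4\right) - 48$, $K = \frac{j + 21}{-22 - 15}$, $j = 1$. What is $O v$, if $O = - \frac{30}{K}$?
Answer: $- \frac{64380}{11} \approx -5852.7$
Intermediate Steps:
$K = - \frac{22}{37}$ ($K = \frac{1 + 21}{-22 - 15} = \frac{22}{-22 - 15} = \frac{22}{-37} = 22 \left(- \frac{1}{37}\right) = - \frac{22}{37} \approx -0.59459$)
$v = -116$ ($v = 16 + 2 \left(- 3 \left(2 + 4\right) - 48\right) = 16 + 2 \left(\left(-3\right) 6 - 48\right) = 16 + 2 \left(-18 - 48\right) = 16 + 2 \left(-66\right) = 16 - 132 = -116$)
$O = \frac{555}{11}$ ($O = - \frac{30}{- \frac{22}{37}} = \left(-30\right) \left(- \frac{37}{22}\right) = \frac{555}{11} \approx 50.455$)
$O v = \frac{555}{11} \left(-116\right) = - \frac{64380}{11}$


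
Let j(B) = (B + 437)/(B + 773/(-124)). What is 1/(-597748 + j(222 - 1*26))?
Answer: -23531/14065529696 ≈ -1.6730e-6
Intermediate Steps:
j(B) = (437 + B)/(-773/124 + B) (j(B) = (437 + B)/(B + 773*(-1/124)) = (437 + B)/(B - 773/124) = (437 + B)/(-773/124 + B))
1/(-597748 + j(222 - 1*26)) = 1/(-597748 + 124*(437 + (222 - 1*26))/(-773 + 124*(222 - 1*26))) = 1/(-597748 + 124*(437 + (222 - 26))/(-773 + 124*(222 - 26))) = 1/(-597748 + 124*(437 + 196)/(-773 + 124*196)) = 1/(-597748 + 124*633/(-773 + 24304)) = 1/(-597748 + 124*633/23531) = 1/(-597748 + 124*(1/23531)*633) = 1/(-597748 + 78492/23531) = 1/(-14065529696/23531) = -23531/14065529696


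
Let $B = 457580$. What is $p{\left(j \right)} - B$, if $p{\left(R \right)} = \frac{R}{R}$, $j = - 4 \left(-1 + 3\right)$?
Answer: $-457579$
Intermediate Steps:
$j = -8$ ($j = \left(-4\right) 2 = -8$)
$p{\left(R \right)} = 1$
$p{\left(j \right)} - B = 1 - 457580 = -457579$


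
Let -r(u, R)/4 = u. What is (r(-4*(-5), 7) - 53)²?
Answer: 17689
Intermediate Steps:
r(u, R) = -4*u
(r(-4*(-5), 7) - 53)² = (-(-16)*(-5) - 53)² = (-4*20 - 53)² = (-80 - 53)² = (-133)² = 17689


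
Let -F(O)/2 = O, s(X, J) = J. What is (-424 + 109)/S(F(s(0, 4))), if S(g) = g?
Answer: 315/8 ≈ 39.375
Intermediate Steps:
F(O) = -2*O
(-424 + 109)/S(F(s(0, 4))) = (-424 + 109)/((-2*4)) = -315/(-8) = -315*(-⅛) = 315/8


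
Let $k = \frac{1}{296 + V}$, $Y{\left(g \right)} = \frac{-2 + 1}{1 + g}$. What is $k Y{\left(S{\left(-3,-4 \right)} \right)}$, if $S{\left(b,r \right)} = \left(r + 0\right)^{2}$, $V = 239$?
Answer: $- \frac{1}{9095} \approx -0.00010995$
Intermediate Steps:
$S{\left(b,r \right)} = r^{2}$
$Y{\left(g \right)} = - \frac{1}{1 + g}$
$k = \frac{1}{535}$ ($k = \frac{1}{296 + 239} = \frac{1}{535} \approx 0.0018692$)
$k Y{\left(S{\left(-3,-4 \right)} \right)} = \frac{\left(-1\right) \frac{1}{1 + \left(-4\right)^{2}}}{535} = \frac{\left(-1\right) \frac{1}{1 + 16}}{535} = \frac{\left(-1\right) \frac{1}{17}}{535} = \frac{1}{535} \left(- \frac{1}{17}\right) = - \frac{1}{9095}$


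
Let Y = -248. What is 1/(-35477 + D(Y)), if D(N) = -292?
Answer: -1/35769 ≈ -2.7957e-5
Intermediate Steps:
1/(-35477 + D(Y)) = 1/(-35477 - 292) = 1/(-35769) = -1/35769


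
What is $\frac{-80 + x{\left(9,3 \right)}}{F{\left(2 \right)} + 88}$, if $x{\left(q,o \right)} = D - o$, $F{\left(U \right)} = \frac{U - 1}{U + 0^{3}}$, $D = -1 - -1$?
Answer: $- \frac{166}{177} \approx -0.93785$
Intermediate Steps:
$D = 0$ ($D = -1 + 1 = 0$)
$F{\left(U \right)} = \frac{-1 + U}{U}$ ($F{\left(U \right)} = \frac{-1 + U}{U + 0} = \frac{-1 + U}{U}$)
$x{\left(q,o \right)} = - o$ ($x{\left(q,o \right)} = 0 - o = - o$)
$\frac{-80 + x{\left(9,3 \right)}}{F{\left(2 \right)} + 88} = \frac{-80 - 3}{\frac{-1 + 2}{2} + 88} = \frac{-80 - 3}{\frac{1}{2} \cdot 1 + 88} = \frac{1}{\frac{1}{2} + 88} \left(-83\right) = \frac{1}{\frac{177}{2}} \left(-83\right) = \frac{2}{177} \left(-83\right) = - \frac{166}{177}$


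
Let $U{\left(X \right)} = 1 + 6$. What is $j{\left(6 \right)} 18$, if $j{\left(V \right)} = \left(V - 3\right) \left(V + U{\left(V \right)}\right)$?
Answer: $702$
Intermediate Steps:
$U{\left(X \right)} = 7$
$j{\left(V \right)} = \left(-3 + V\right) \left(7 + V\right)$ ($j{\left(V \right)} = \left(V - 3\right) \left(V + 7\right) = \left(-3 + V\right) \left(7 + V\right)$)
$j{\left(6 \right)} 18 = \left(-21 + 6^{2} + 4 \cdot 6\right) 18 = \left(-21 + 36 + 24\right) 18 = 39 \cdot 18 = 702$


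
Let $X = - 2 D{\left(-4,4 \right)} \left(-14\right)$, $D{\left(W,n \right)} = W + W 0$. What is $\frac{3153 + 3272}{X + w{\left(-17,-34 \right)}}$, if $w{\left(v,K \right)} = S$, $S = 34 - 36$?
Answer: $- \frac{6425}{114} \approx -56.36$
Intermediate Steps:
$S = -2$ ($S = 34 - 36 = -2$)
$D{\left(W,n \right)} = W$ ($D{\left(W,n \right)} = W + 0 = W$)
$w{\left(v,K \right)} = -2$
$X = -112$ ($X = \left(-2\right) \left(-4\right) \left(-14\right) = 8 \left(-14\right) = -112$)
$\frac{3153 + 3272}{X + w{\left(-17,-34 \right)}} = \frac{3153 + 3272}{-112 - 2} = \frac{6425}{-114} = 6425 \left(- \frac{1}{114}\right) = - \frac{6425}{114}$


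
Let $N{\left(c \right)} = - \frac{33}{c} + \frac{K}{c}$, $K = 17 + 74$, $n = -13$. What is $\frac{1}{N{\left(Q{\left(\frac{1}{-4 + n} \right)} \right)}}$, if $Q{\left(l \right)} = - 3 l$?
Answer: $\frac{3}{986} \approx 0.0030426$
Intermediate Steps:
$K = 91$
$N{\left(c \right)} = \frac{58}{c}$ ($N{\left(c \right)} = - \frac{33}{c} + \frac{91}{c} = \frac{58}{c}$)
$\frac{1}{N{\left(Q{\left(\frac{1}{-4 + n} \right)} \right)}} = \frac{1}{58 \frac{1}{\left(-3\right) \frac{1}{-4 - 13}}} = \frac{1}{58 \frac{1}{\left(-3\right) \frac{1}{-17}}} = \frac{1}{58 \frac{1}{\left(-3\right) \left(- \frac{1}{17}\right)}} = \frac{1}{58 \frac{1}{\frac{3}{17}}} = \frac{1}{58 \cdot \frac{17}{3}} = \frac{1}{\frac{986}{3}} = \frac{3}{986}$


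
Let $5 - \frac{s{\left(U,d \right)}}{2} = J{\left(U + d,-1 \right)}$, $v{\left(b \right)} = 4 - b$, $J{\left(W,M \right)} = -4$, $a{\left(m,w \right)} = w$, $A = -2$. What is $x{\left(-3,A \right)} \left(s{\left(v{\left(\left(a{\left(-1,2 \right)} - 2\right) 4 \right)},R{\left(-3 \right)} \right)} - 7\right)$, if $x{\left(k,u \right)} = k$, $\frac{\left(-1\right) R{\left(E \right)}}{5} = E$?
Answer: $-33$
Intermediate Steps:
$R{\left(E \right)} = - 5 E$
$s{\left(U,d \right)} = 18$ ($s{\left(U,d \right)} = 10 - -8 = 10 + 8 = 18$)
$x{\left(-3,A \right)} \left(s{\left(v{\left(\left(a{\left(-1,2 \right)} - 2\right) 4 \right)},R{\left(-3 \right)} \right)} - 7\right) = - 3 \left(18 - 7\right) = \left(-3\right) 11 = -33$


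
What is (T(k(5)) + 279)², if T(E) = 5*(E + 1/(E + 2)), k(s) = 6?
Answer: 6135529/64 ≈ 95868.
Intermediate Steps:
T(E) = 5*E + 5/(2 + E) (T(E) = 5*(E + 1/(2 + E)) = 5*E + 5/(2 + E))
(T(k(5)) + 279)² = (5*(1 + 6² + 2*6)/(2 + 6) + 279)² = (5*(1 + 36 + 12)/8 + 279)² = (5*(⅛)*49 + 279)² = (245/8 + 279)² = (2477/8)² = 6135529/64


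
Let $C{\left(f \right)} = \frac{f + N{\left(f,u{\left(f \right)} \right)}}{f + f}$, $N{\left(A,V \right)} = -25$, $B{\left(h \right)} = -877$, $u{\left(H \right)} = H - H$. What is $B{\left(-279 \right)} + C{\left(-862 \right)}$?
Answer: $- \frac{1511061}{1724} \approx -876.49$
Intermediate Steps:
$u{\left(H \right)} = 0$
$C{\left(f \right)} = \frac{-25 + f}{2 f}$ ($C{\left(f \right)} = \frac{f - 25}{f + f} = \frac{-25 + f}{2 f}$)
$B{\left(-279 \right)} + C{\left(-862 \right)} = -877 + \frac{-25 - 862}{2 \left(-862\right)} = -877 + \frac{1}{2} \left(- \frac{1}{862}\right) \left(-887\right) = -877 + \frac{887}{1724} = - \frac{1511061}{1724}$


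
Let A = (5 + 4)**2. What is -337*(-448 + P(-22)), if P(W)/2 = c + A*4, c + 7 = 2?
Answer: -64030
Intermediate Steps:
c = -5 (c = -7 + 2 = -5)
A = 81 (A = 9**2 = 81)
P(W) = 638 (P(W) = 2*(-5 + 81*4) = 2*(-5 + 324) = 2*319 = 638)
-337*(-448 + P(-22)) = -337*(-448 + 638) = -337*190 = -64030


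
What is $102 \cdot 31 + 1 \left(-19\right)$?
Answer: $3143$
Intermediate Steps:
$102 \cdot 31 + 1 \left(-19\right) = 3162 - 19 = 3143$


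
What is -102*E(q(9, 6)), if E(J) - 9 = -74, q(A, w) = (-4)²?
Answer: 6630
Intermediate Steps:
q(A, w) = 16
E(J) = -65 (E(J) = 9 - 74 = -65)
-102*E(q(9, 6)) = -102*(-65) = 6630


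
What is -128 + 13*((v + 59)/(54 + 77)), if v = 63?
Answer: -15182/131 ≈ -115.89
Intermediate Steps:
-128 + 13*((v + 59)/(54 + 77)) = -128 + 13*((63 + 59)/(54 + 77)) = -128 + 13*(122/131) = -128 + 1586/131 = -15182/131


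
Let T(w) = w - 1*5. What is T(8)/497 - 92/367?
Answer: -44623/182399 ≈ -0.24464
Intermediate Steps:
T(w) = -5 + w (T(w) = w - 5 = -5 + w)
T(8)/497 - 92/367 = (-5 + 8)/497 - 92/367 = 3*(1/497) - 92*1/367 = 3/497 - 92/367 = -44623/182399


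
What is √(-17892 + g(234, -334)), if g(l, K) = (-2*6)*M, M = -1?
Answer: 2*I*√4470 ≈ 133.72*I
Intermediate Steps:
g(l, K) = 12 (g(l, K) = -2*6*(-1) = -12*(-1) = 12)
√(-17892 + g(234, -334)) = √(-17892 + 12) = √(-17880) = 2*I*√4470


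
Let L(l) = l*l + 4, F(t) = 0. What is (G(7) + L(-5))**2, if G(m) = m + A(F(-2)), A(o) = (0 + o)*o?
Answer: 1296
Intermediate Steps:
A(o) = o**2 (A(o) = o*o = o**2)
L(l) = 4 + l**2 (L(l) = l**2 + 4 = 4 + l**2)
G(m) = m (G(m) = m + 0**2 = m + 0 = m)
(G(7) + L(-5))**2 = (7 + (4 + (-5)**2))**2 = (7 + (4 + 25))**2 = (7 + 29)**2 = 36**2 = 1296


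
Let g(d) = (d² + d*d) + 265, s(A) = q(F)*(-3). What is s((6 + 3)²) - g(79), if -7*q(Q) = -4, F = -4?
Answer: -89241/7 ≈ -12749.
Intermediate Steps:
q(Q) = 4/7 (q(Q) = -⅐*(-4) = 4/7)
s(A) = -12/7 (s(A) = (4/7)*(-3) = -12/7)
g(d) = 265 + 2*d² (g(d) = (d² + d²) + 265 = 2*d² + 265 = 265 + 2*d²)
s((6 + 3)²) - g(79) = -12/7 - (265 + 2*79²) = -12/7 - (265 + 2*6241) = -12/7 - (265 + 12482) = -12/7 - 1*12747 = -12/7 - 12747 = -89241/7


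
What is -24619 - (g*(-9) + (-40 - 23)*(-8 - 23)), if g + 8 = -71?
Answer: -27283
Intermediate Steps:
g = -79 (g = -8 - 71 = -79)
-24619 - (g*(-9) + (-40 - 23)*(-8 - 23)) = -24619 - (-79*(-9) + (-40 - 23)*(-8 - 23)) = -24619 - (711 - 63*(-31)) = -24619 - (711 + 1953) = -24619 - 1*2664 = -24619 - 2664 = -27283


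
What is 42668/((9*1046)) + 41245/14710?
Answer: 101592671/13847994 ≈ 7.3363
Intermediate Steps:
42668/((9*1046)) + 41245/14710 = 42668/9414 + 41245*(1/14710) = 42668*(1/9414) + 8249/2942 = 21334/4707 + 8249/2942 = 101592671/13847994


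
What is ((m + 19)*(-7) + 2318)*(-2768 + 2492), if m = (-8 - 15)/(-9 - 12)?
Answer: -600944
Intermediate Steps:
m = 23/21 (m = -23/(-21) = -23*(-1/21) = 23/21 ≈ 1.0952)
((m + 19)*(-7) + 2318)*(-2768 + 2492) = ((23/21 + 19)*(-7) + 2318)*(-2768 + 2492) = ((422/21)*(-7) + 2318)*(-276) = (-422/3 + 2318)*(-276) = (6532/3)*(-276) = -600944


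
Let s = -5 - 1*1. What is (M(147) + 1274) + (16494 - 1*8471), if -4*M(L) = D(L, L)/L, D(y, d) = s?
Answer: 911107/98 ≈ 9297.0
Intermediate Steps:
s = -6 (s = -5 - 1 = -6)
D(y, d) = -6
M(L) = 3/(2*L) (M(L) = -(-3)/(2*L) = 3/(2*L))
(M(147) + 1274) + (16494 - 1*8471) = ((3/2)/147 + 1274) + (16494 - 1*8471) = ((3/2)*(1/147) + 1274) + (16494 - 8471) = (1/98 + 1274) + 8023 = 124853/98 + 8023 = 911107/98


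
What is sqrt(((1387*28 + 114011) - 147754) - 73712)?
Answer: I*sqrt(68619) ≈ 261.95*I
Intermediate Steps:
sqrt(((1387*28 + 114011) - 147754) - 73712) = sqrt(((38836 + 114011) - 147754) - 73712) = sqrt((152847 - 147754) - 73712) = sqrt(5093 - 73712) = sqrt(-68619) = I*sqrt(68619)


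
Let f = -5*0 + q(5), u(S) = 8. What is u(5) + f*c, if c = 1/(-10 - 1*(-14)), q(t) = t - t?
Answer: 8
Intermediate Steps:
q(t) = 0
c = ¼ (c = 1/(-10 + 14) = 1/4 = ¼ ≈ 0.25000)
f = 0 (f = -5*0 + 0 = 0 + 0 = 0)
u(5) + f*c = 8 + 0*(¼) = 8 + 0 = 8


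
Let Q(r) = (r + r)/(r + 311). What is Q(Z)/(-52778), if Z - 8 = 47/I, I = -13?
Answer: -57/108194900 ≈ -5.2683e-7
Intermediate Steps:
Z = 57/13 (Z = 8 + 47/(-13) = 8 + 47*(-1/13) = 8 - 47/13 = 57/13 ≈ 4.3846)
Q(r) = 2*r/(311 + r) (Q(r) = (2*r)/(311 + r) = 2*r/(311 + r))
Q(Z)/(-52778) = (2*(57/13)/(311 + 57/13))/(-52778) = (2*(57/13)/(4100/13))*(-1/52778) = (2*(57/13)*(13/4100))*(-1/52778) = (57/2050)*(-1/52778) = -57/108194900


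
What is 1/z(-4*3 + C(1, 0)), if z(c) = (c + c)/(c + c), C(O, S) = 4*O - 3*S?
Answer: 1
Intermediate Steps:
C(O, S) = -3*S + 4*O
z(c) = 1 (z(c) = (2*c)/((2*c)) = (2*c)*(1/(2*c)) = 1)
1/z(-4*3 + C(1, 0)) = 1/1 = 1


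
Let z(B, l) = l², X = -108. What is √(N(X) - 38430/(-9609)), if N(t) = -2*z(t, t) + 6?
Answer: 2*I*√59806060467/3203 ≈ 152.7*I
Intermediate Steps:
N(t) = 6 - 2*t² (N(t) = -2*t² + 6 = 6 - 2*t²)
√(N(X) - 38430/(-9609)) = √((6 - 2*(-108)²) - 38430/(-9609)) = √((6 - 2*11664) - 38430*(-1/9609)) = √((6 - 23328) + 12810/3203) = √(-23322 + 12810/3203) = √(-74687556/3203) = 2*I*√59806060467/3203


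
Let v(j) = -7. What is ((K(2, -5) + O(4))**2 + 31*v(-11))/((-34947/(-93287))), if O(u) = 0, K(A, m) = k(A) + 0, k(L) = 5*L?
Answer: -1212731/3883 ≈ -312.32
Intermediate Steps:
K(A, m) = 5*A (K(A, m) = 5*A + 0 = 5*A)
((K(2, -5) + O(4))**2 + 31*v(-11))/((-34947/(-93287))) = ((5*2 + 0)**2 + 31*(-7))/((-34947/(-93287))) = ((10 + 0)**2 - 217)/((-34947*(-1/93287))) = (10**2 - 217)/(34947/93287) = (100 - 217)*(93287/34947) = -117*93287/34947 = -1212731/3883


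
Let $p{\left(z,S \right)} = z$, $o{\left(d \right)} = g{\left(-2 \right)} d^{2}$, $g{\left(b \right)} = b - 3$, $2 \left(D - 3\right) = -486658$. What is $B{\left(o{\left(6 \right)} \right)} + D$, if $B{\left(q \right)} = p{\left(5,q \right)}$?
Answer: $-243321$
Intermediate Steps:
$D = -243326$ ($D = 3 + \frac{1}{2} \left(-486658\right) = 3 - 243329 = -243326$)
$g{\left(b \right)} = -3 + b$
$o{\left(d \right)} = - 5 d^{2}$ ($o{\left(d \right)} = \left(-3 - 2\right) d^{2} = - 5 d^{2}$)
$B{\left(q \right)} = 5$
$B{\left(o{\left(6 \right)} \right)} + D = 5 - 243326 = -243321$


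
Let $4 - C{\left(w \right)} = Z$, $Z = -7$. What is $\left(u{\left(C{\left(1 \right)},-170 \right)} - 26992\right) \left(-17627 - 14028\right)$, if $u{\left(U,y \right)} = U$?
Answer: $854083555$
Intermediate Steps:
$C{\left(w \right)} = 11$ ($C{\left(w \right)} = 4 - -7 = 4 + 7 = 11$)
$\left(u{\left(C{\left(1 \right)},-170 \right)} - 26992\right) \left(-17627 - 14028\right) = \left(11 - 26992\right) \left(-17627 - 14028\right) = \left(-26981\right) \left(-31655\right) = 854083555$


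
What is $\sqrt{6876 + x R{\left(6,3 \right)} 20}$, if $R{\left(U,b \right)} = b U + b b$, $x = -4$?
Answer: $6 \sqrt{131} \approx 68.673$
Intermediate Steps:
$R{\left(U,b \right)} = b^{2} + U b$ ($R{\left(U,b \right)} = U b + b^{2} = b^{2} + U b$)
$\sqrt{6876 + x R{\left(6,3 \right)} 20} = \sqrt{6876 + - 4 \cdot 3 \left(6 + 3\right) 20} = \sqrt{6876 + - 4 \cdot 3 \cdot 9 \cdot 20} = \sqrt{6876 + \left(-4\right) 27 \cdot 20} = \sqrt{6876 - 2160} = \sqrt{4716} = 6 \sqrt{131}$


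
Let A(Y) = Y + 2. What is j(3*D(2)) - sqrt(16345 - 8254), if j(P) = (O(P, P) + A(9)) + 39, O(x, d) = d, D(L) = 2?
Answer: 56 - 3*sqrt(899) ≈ -33.950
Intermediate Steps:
A(Y) = 2 + Y
j(P) = 50 + P (j(P) = (P + (2 + 9)) + 39 = (P + 11) + 39 = (11 + P) + 39 = 50 + P)
j(3*D(2)) - sqrt(16345 - 8254) = (50 + 3*2) - sqrt(16345 - 8254) = (50 + 6) - sqrt(8091) = 56 - 3*sqrt(899)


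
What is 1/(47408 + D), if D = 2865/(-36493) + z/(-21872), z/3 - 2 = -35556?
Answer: 399087448/18921852611327 ≈ 2.1091e-5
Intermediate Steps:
z = -106662 (z = 6 + 3*(-35556) = 6 - 106668 = -106662)
D = 1914876543/399087448 (D = 2865/(-36493) - 106662/(-21872) = 2865*(-1/36493) - 106662*(-1/21872) = -2865/36493 + 53331/10936 = 1914876543/399087448 ≈ 4.7981)
1/(47408 + D) = 1/(47408 + 1914876543/399087448) = 1/(18921852611327/399087448) = 399087448/18921852611327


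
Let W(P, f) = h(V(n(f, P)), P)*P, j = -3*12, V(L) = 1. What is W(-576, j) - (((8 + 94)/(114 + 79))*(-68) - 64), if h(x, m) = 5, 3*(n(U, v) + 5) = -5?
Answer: -536552/193 ≈ -2780.1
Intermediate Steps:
n(U, v) = -20/3 (n(U, v) = -5 + (⅓)*(-5) = -5 - 5/3 = -20/3)
j = -36
W(P, f) = 5*P
W(-576, j) - (((8 + 94)/(114 + 79))*(-68) - 64) = 5*(-576) - (((8 + 94)/(114 + 79))*(-68) - 64) = -2880 - ((102/193)*(-68) - 64) = -2880 - (-6936/193 - 64) = -2880 - 1*(-19288/193) = -2880 + 19288/193 = -536552/193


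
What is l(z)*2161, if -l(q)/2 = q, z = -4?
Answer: 17288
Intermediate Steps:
l(q) = -2*q
l(z)*2161 = -2*(-4)*2161 = 8*2161 = 17288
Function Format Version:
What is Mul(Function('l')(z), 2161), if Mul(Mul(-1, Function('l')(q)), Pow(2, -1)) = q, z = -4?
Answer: 17288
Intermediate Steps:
Function('l')(q) = Mul(-2, q)
Mul(Function('l')(z), 2161) = Mul(Mul(-2, -4), 2161) = Mul(8, 2161) = 17288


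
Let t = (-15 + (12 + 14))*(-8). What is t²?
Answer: 7744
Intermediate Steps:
t = -88 (t = (-15 + 26)*(-8) = 11*(-8) = -88)
t² = (-88)² = 7744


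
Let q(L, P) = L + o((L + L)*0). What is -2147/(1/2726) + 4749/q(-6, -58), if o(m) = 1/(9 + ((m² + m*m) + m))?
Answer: -310237007/53 ≈ -5.8535e+6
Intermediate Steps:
o(m) = 1/(9 + m + 2*m²) (o(m) = 1/(9 + ((m² + m²) + m)) = 1/(9 + (2*m² + m)) = 1/(9 + (m + 2*m²)) = 1/(9 + m + 2*m²))
q(L, P) = ⅑ + L (q(L, P) = L + 1/(9 + (L + L)*0 + 2*((L + L)*0)²) = L + 1/(9 + (2*L)*0 + 2*((2*L)*0)²) = L + 1/(9 + 0 + 2*0²) = L + 1/(9 + 0 + 2*0) = L + 1/(9 + 0 + 0) = L + 1/9 = L + ⅑ = ⅑ + L)
-2147/(1/2726) + 4749/q(-6, -58) = -2147/(1/2726) + 4749/(⅑ - 6) = -2147/1/2726 + 4749/(-53/9) = -2147*2726 + 4749*(-9/53) = -5852722 - 42741/53 = -310237007/53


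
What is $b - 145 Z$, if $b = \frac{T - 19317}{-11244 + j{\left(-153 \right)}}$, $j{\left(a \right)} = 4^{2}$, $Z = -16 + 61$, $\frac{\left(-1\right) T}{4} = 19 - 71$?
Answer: $- \frac{73243591}{11228} \approx -6523.3$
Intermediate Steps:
$T = 208$ ($T = - 4 \left(19 - 71\right) = \left(-4\right) \left(-52\right) = 208$)
$Z = 45$
$j{\left(a \right)} = 16$
$b = \frac{19109}{11228}$ ($b = \frac{208 - 19317}{-11244 + 16} = - \frac{19109}{-11228} = \left(-19109\right) \left(- \frac{1}{11228}\right) = \frac{19109}{11228} \approx 1.7019$)
$b - 145 Z = \frac{19109}{11228} - 145 \cdot 45 = \frac{19109}{11228} - 6525 = - \frac{73243591}{11228}$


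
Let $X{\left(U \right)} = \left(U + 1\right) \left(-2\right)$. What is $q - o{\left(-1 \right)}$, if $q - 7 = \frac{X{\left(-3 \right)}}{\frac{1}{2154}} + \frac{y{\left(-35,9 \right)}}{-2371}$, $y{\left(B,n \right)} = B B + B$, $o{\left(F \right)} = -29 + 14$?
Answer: $\frac{20479508}{2371} \approx 8637.5$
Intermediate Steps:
$o{\left(F \right)} = -15$
$y{\left(B,n \right)} = B + B^{2}$ ($y{\left(B,n \right)} = B^{2} + B = B + B^{2}$)
$X{\left(U \right)} = -2 - 2 U$ ($X{\left(U \right)} = \left(1 + U\right) \left(-2\right) = -2 - 2 U$)
$q = \frac{20443943}{2371}$ ($q = 7 + \left(\frac{-2 - -6}{\frac{1}{2154}} + \frac{\left(-35\right) \left(1 - 35\right)}{-2371}\right) = 7 + \left(\left(-2 + 6\right) \frac{1}{\frac{1}{2154}} + \left(-35\right) \left(-34\right) \left(- \frac{1}{2371}\right)\right) = 7 + \left(4 \cdot 2154 + 1190 \left(- \frac{1}{2371}\right)\right) = 7 + \left(8616 - \frac{1190}{2371}\right) = 7 + \frac{20427346}{2371} = \frac{20443943}{2371} \approx 8622.5$)
$q - o{\left(-1 \right)} = \frac{20443943}{2371} - -15 = \frac{20443943}{2371} + 15 = \frac{20479508}{2371}$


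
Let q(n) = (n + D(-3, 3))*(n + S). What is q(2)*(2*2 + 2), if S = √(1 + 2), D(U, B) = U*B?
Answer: -84 - 42*√3 ≈ -156.75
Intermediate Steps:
D(U, B) = B*U
S = √3 ≈ 1.7320
q(n) = (-9 + n)*(n + √3) (q(n) = (n + 3*(-3))*(n + √3) = (n - 9)*(n + √3) = (-9 + n)*(n + √3))
q(2)*(2*2 + 2) = (2² - 9*2 - 9*√3 + 2*√3)*(2*2 + 2) = (4 - 18 - 9*√3 + 2*√3)*(4 + 2) = (-14 - 7*√3)*6 = -84 - 42*√3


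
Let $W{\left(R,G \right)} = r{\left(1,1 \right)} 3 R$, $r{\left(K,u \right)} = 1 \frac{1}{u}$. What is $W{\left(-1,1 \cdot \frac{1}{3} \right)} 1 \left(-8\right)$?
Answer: $24$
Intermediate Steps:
$r{\left(K,u \right)} = \frac{1}{u}$
$W{\left(R,G \right)} = 3 R$ ($W{\left(R,G \right)} = 1^{-1} \cdot 3 R = 1 \cdot 3 R = 3 R$)
$W{\left(-1,1 \cdot \frac{1}{3} \right)} 1 \left(-8\right) = 3 \left(-1\right) 1 \left(-8\right) = \left(-3\right) 1 \left(-8\right) = \left(-3\right) \left(-8\right) = 24$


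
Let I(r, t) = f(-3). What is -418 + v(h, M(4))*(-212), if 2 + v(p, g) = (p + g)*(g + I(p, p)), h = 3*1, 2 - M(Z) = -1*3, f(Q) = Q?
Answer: -3386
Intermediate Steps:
I(r, t) = -3
M(Z) = 5 (M(Z) = 2 - (-1)*3 = 2 - 1*(-3) = 2 + 3 = 5)
h = 3
v(p, g) = -2 + (-3 + g)*(g + p) (v(p, g) = -2 + (p + g)*(g - 3) = -2 + (g + p)*(-3 + g) = -2 + (-3 + g)*(g + p))
-418 + v(h, M(4))*(-212) = -418 + (-2 + 5² - 3*5 - 3*3 + 5*3)*(-212) = -418 + (-2 + 25 - 15 - 9 + 15)*(-212) = -418 + 14*(-212) = -418 - 2968 = -3386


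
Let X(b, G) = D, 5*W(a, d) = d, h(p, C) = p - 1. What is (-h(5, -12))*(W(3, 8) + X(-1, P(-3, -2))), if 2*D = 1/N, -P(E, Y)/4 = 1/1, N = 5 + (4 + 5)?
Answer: -229/35 ≈ -6.5429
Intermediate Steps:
h(p, C) = -1 + p
N = 14 (N = 5 + 9 = 14)
W(a, d) = d/5
P(E, Y) = -4 (P(E, Y) = -4/1 = -4*1 = -4)
D = 1/28 (D = (½)/14 = (½)*(1/14) = 1/28 ≈ 0.035714)
X(b, G) = 1/28
(-h(5, -12))*(W(3, 8) + X(-1, P(-3, -2))) = (-(-1 + 5))*((⅕)*8 + 1/28) = (-1*4)*(8/5 + 1/28) = -4*229/140 = -229/35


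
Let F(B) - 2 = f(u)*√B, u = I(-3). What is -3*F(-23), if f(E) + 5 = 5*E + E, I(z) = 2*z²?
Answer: -6 - 309*I*√23 ≈ -6.0 - 1481.9*I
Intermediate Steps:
u = 18 (u = 2*(-3)² = 2*9 = 18)
f(E) = -5 + 6*E (f(E) = -5 + (5*E + E) = -5 + 6*E)
F(B) = 2 + 103*√B (F(B) = 2 + (-5 + 6*18)*√B = 2 + (-5 + 108)*√B = 2 + 103*√B)
-3*F(-23) = -3*(2 + 103*√(-23)) = -3*(2 + 103*(I*√23)) = -3*(2 + 103*I*√23) = -6 - 309*I*√23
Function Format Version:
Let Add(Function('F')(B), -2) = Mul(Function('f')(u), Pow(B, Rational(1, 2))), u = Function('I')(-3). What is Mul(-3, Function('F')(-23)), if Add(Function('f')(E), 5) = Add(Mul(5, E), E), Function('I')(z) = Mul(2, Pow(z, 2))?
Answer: Add(-6, Mul(-309, I, Pow(23, Rational(1, 2)))) ≈ Add(-6.0000, Mul(-1481.9, I))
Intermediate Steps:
u = 18 (u = Mul(2, Pow(-3, 2)) = Mul(2, 9) = 18)
Function('f')(E) = Add(-5, Mul(6, E)) (Function('f')(E) = Add(-5, Add(Mul(5, E), E)) = Add(-5, Mul(6, E)))
Function('F')(B) = Add(2, Mul(103, Pow(B, Rational(1, 2)))) (Function('F')(B) = Add(2, Mul(Add(-5, Mul(6, 18)), Pow(B, Rational(1, 2)))) = Add(2, Mul(Add(-5, 108), Pow(B, Rational(1, 2)))) = Add(2, Mul(103, Pow(B, Rational(1, 2)))))
Mul(-3, Function('F')(-23)) = Mul(-3, Add(2, Mul(103, Pow(-23, Rational(1, 2))))) = Mul(-3, Add(2, Mul(103, Mul(I, Pow(23, Rational(1, 2)))))) = Mul(-3, Add(2, Mul(103, I, Pow(23, Rational(1, 2))))) = Add(-6, Mul(-309, I, Pow(23, Rational(1, 2))))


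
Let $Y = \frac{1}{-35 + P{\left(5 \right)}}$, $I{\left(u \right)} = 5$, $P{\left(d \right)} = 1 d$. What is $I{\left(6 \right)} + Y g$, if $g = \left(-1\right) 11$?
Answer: $\frac{161}{30} \approx 5.3667$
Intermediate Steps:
$P{\left(d \right)} = d$
$Y = - \frac{1}{30}$ ($Y = \frac{1}{-35 + 5} = \frac{1}{-30} = - \frac{1}{30} \approx -0.033333$)
$g = -11$
$I{\left(6 \right)} + Y g = 5 - - \frac{11}{30} = 5 + \frac{11}{30} = \frac{161}{30}$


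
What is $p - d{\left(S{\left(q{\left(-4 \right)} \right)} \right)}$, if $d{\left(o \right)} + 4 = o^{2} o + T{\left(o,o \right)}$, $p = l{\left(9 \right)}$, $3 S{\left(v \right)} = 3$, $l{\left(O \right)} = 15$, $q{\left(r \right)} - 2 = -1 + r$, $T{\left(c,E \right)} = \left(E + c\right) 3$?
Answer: $12$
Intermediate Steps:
$T{\left(c,E \right)} = 3 E + 3 c$
$q{\left(r \right)} = 1 + r$ ($q{\left(r \right)} = 2 + \left(-1 + r\right) = 1 + r$)
$S{\left(v \right)} = 1$ ($S{\left(v \right)} = \frac{1}{3} \cdot 3 = 1$)
$p = 15$
$d{\left(o \right)} = -4 + o^{3} + 6 o$ ($d{\left(o \right)} = -4 + \left(o^{2} o + \left(3 o + 3 o\right)\right) = -4 + \left(o^{3} + 6 o\right) = -4 + o^{3} + 6 o$)
$p - d{\left(S{\left(q{\left(-4 \right)} \right)} \right)} = 15 - \left(-4 + 1^{3} + 6 \cdot 1\right) = 15 - \left(-4 + 1 + 6\right) = 15 - 3 = 12$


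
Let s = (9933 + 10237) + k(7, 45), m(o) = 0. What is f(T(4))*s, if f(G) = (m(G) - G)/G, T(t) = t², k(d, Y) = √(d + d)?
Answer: -20170 - √14 ≈ -20174.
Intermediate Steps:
k(d, Y) = √2*√d (k(d, Y) = √(2*d) = √2*√d)
s = 20170 + √14 (s = (9933 + 10237) + √2*√7 = 20170 + √14 ≈ 20174.)
f(G) = -1 (f(G) = (0 - G)/G = (-G)/G = -1)
f(T(4))*s = -(20170 + √14) = -20170 - √14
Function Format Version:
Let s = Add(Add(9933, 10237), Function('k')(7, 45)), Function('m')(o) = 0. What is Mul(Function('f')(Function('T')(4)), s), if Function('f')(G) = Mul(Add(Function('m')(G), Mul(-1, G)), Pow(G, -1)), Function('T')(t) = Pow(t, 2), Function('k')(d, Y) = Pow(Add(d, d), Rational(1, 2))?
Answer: Add(-20170, Mul(-1, Pow(14, Rational(1, 2)))) ≈ -20174.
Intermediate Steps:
Function('k')(d, Y) = Mul(Pow(2, Rational(1, 2)), Pow(d, Rational(1, 2))) (Function('k')(d, Y) = Pow(Mul(2, d), Rational(1, 2)) = Mul(Pow(2, Rational(1, 2)), Pow(d, Rational(1, 2))))
s = Add(20170, Pow(14, Rational(1, 2))) (s = Add(Add(9933, 10237), Mul(Pow(2, Rational(1, 2)), Pow(7, Rational(1, 2)))) = Add(20170, Pow(14, Rational(1, 2))) ≈ 20174.)
Function('f')(G) = -1 (Function('f')(G) = Mul(Add(0, Mul(-1, G)), Pow(G, -1)) = Mul(Mul(-1, G), Pow(G, -1)) = -1)
Mul(Function('f')(Function('T')(4)), s) = Mul(-1, Add(20170, Pow(14, Rational(1, 2)))) = Add(-20170, Mul(-1, Pow(14, Rational(1, 2))))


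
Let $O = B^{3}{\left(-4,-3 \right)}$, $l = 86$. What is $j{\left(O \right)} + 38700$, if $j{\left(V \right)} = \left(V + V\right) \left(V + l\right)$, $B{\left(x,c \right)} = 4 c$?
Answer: $5713452$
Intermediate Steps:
$O = -1728$ ($O = \left(4 \left(-3\right)\right)^{3} = \left(-12\right)^{3} = -1728$)
$j{\left(V \right)} = 2 V \left(86 + V\right)$ ($j{\left(V \right)} = \left(V + V\right) \left(V + 86\right) = 2 V \left(86 + V\right)$)
$j{\left(O \right)} + 38700 = 2 \left(-1728\right) \left(86 - 1728\right) + 38700 = 2 \left(-1728\right) \left(-1642\right) + 38700 = 5674752 + 38700 = 5713452$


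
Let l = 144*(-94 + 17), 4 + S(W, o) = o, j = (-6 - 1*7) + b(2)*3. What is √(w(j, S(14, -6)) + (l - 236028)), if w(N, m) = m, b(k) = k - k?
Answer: I*√247126 ≈ 497.12*I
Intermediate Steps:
b(k) = 0
j = -13 (j = (-6 - 1*7) + 0*3 = (-6 - 7) + 0 = -13 + 0 = -13)
S(W, o) = -4 + o
l = -11088 (l = 144*(-77) = -11088)
√(w(j, S(14, -6)) + (l - 236028)) = √((-4 - 6) + (-11088 - 236028)) = √(-10 - 247116) = √(-247126) = I*√247126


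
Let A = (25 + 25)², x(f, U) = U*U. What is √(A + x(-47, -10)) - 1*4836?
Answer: -4836 + 10*√26 ≈ -4785.0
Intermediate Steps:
x(f, U) = U²
A = 2500 (A = 50² = 2500)
√(A + x(-47, -10)) - 1*4836 = √(2500 + (-10)²) - 1*4836 = √(2500 + 100) - 4836 = √2600 - 4836 = 10*√26 - 4836 = -4836 + 10*√26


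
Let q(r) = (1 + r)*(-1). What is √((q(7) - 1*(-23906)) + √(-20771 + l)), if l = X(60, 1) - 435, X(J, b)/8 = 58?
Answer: √(23898 + I*√20742) ≈ 154.59 + 0.4658*I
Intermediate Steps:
q(r) = -1 - r
X(J, b) = 464 (X(J, b) = 8*58 = 464)
l = 29 (l = 464 - 435 = 29)
√((q(7) - 1*(-23906)) + √(-20771 + l)) = √(((-1 - 1*7) - 1*(-23906)) + √(-20771 + 29)) = √(((-1 - 7) + 23906) + √(-20742)) = √((-8 + 23906) + I*√20742) = √(23898 + I*√20742)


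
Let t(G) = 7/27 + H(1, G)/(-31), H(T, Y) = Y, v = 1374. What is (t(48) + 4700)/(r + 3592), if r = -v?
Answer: 3932821/1856466 ≈ 2.1184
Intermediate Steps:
t(G) = 7/27 - G/31 (t(G) = 7/27 + G/(-31) = 7*(1/27) + G*(-1/31) = 7/27 - G/31)
r = -1374 (r = -1*1374 = -1374)
(t(48) + 4700)/(r + 3592) = ((7/27 - 1/31*48) + 4700)/(-1374 + 3592) = ((7/27 - 48/31) + 4700)/2218 = (-1079/837 + 4700)*(1/2218) = (3932821/837)*(1/2218) = 3932821/1856466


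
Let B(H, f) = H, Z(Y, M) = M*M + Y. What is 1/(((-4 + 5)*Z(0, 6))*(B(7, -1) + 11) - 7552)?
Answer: -1/6904 ≈ -0.00014484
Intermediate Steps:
Z(Y, M) = Y + M² (Z(Y, M) = M² + Y = Y + M²)
1/(((-4 + 5)*Z(0, 6))*(B(7, -1) + 11) - 7552) = 1/(((-4 + 5)*(0 + 6²))*(7 + 11) - 7552) = 1/((1*(0 + 36))*18 - 7552) = 1/((1*36)*18 - 7552) = 1/(36*18 - 7552) = 1/(648 - 7552) = 1/(-6904) = -1/6904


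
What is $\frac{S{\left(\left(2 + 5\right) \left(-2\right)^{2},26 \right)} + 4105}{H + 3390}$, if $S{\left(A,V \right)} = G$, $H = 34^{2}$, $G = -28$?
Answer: $\frac{4077}{4546} \approx 0.89683$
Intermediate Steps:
$H = 1156$
$S{\left(A,V \right)} = -28$
$\frac{S{\left(\left(2 + 5\right) \left(-2\right)^{2},26 \right)} + 4105}{H + 3390} = \frac{-28 + 4105}{1156 + 3390} = \frac{4077}{4546}$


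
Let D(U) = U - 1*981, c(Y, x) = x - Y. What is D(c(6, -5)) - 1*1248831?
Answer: -1249823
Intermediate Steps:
D(U) = -981 + U (D(U) = U - 981 = -981 + U)
D(c(6, -5)) - 1*1248831 = (-981 + (-5 - 1*6)) - 1*1248831 = (-981 + (-5 - 6)) - 1248831 = (-981 - 11) - 1248831 = -992 - 1248831 = -1249823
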